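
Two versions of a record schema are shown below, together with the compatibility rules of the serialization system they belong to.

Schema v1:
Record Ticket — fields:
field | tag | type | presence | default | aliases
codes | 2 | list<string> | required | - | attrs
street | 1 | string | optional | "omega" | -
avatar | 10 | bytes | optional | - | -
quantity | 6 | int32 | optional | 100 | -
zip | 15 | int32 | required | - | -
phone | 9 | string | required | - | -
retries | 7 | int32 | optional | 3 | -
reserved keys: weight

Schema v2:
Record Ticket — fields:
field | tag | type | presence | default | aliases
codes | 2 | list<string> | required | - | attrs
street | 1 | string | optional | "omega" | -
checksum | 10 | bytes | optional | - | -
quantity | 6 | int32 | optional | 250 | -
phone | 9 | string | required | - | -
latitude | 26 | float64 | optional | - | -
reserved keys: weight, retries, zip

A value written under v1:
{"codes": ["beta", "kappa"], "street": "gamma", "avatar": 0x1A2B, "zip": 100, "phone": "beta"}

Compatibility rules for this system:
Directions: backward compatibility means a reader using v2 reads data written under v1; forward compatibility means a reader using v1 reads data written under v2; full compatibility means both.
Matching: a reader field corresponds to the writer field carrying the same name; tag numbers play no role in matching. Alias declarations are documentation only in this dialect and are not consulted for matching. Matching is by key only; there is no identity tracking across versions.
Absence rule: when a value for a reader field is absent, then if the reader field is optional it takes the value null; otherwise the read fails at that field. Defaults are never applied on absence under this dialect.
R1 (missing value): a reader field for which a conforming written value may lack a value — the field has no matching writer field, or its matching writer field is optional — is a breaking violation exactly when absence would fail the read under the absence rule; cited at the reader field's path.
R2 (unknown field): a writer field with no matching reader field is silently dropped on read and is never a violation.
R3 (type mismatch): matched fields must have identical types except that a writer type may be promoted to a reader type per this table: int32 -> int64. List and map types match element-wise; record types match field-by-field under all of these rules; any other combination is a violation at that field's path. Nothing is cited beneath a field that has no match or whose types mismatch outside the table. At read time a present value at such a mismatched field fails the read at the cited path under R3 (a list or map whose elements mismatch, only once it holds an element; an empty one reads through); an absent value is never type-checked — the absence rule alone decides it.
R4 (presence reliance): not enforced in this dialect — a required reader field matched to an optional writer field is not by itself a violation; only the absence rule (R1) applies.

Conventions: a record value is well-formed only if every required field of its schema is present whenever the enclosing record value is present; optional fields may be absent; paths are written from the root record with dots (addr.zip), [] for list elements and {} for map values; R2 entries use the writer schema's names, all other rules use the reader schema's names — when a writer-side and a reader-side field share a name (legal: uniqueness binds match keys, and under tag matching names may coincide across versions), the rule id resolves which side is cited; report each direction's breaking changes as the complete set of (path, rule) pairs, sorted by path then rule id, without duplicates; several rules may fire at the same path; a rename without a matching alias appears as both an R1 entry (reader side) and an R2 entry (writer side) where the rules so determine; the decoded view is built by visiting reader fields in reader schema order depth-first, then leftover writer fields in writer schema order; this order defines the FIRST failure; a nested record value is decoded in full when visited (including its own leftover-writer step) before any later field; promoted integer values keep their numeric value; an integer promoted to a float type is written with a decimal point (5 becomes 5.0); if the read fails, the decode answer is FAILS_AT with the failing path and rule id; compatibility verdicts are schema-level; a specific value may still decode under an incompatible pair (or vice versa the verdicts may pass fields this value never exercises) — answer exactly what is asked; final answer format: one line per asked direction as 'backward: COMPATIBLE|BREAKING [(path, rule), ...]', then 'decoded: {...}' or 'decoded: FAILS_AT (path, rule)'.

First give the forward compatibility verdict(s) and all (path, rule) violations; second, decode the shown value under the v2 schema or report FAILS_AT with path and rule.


arrows below run writer -> reader for Ticket
forward for Ticket (reader v1, writer v2):
  codes: paired with writer codes (list<string> -> list<string>; writer required)
  street: paired with writer street (string -> string; writer optional)
  avatar has no writer counterpart
  quantity: paired with writer quantity (int32 -> int32; writer optional)
  zip has no writer counterpart
  phone: paired with writer phone (string -> string; writer required)
  retries has no writer counterpart
  checksum (writer side), unknown to reader
  latitude (writer side), unknown to reader
  R1 fires at zip
  => forward verdict for Ticket: BREAKING, 1 violation(s)
migrating the Ticket value to v2:
  codes := ["beta", "kappa"]
  street := "gamma"
  checksum := null (not supplied -> null)
  quantity := null (not supplied -> null)
  phone := "beta"
  latitude := null (not supplied -> null)
  writer avatar: unmatched, discarded
  writer zip: unmatched, discarded
  => decoded: {"codes": ["beta", "kappa"], "street": "gamma", "checksum": null, "quantity": null, "phone": "beta", "latitude": null}
the rest of the Ticket diff is inert for this question:
  field quantity in record Ticket: default set to 250 -> no rule fires on it in Ticket's dialect; the asked verdict holds

forward: BREAKING [(zip, R1)]; decoded: {"codes": ["beta", "kappa"], "street": "gamma", "checksum": null, "quantity": null, "phone": "beta", "latitude": null}


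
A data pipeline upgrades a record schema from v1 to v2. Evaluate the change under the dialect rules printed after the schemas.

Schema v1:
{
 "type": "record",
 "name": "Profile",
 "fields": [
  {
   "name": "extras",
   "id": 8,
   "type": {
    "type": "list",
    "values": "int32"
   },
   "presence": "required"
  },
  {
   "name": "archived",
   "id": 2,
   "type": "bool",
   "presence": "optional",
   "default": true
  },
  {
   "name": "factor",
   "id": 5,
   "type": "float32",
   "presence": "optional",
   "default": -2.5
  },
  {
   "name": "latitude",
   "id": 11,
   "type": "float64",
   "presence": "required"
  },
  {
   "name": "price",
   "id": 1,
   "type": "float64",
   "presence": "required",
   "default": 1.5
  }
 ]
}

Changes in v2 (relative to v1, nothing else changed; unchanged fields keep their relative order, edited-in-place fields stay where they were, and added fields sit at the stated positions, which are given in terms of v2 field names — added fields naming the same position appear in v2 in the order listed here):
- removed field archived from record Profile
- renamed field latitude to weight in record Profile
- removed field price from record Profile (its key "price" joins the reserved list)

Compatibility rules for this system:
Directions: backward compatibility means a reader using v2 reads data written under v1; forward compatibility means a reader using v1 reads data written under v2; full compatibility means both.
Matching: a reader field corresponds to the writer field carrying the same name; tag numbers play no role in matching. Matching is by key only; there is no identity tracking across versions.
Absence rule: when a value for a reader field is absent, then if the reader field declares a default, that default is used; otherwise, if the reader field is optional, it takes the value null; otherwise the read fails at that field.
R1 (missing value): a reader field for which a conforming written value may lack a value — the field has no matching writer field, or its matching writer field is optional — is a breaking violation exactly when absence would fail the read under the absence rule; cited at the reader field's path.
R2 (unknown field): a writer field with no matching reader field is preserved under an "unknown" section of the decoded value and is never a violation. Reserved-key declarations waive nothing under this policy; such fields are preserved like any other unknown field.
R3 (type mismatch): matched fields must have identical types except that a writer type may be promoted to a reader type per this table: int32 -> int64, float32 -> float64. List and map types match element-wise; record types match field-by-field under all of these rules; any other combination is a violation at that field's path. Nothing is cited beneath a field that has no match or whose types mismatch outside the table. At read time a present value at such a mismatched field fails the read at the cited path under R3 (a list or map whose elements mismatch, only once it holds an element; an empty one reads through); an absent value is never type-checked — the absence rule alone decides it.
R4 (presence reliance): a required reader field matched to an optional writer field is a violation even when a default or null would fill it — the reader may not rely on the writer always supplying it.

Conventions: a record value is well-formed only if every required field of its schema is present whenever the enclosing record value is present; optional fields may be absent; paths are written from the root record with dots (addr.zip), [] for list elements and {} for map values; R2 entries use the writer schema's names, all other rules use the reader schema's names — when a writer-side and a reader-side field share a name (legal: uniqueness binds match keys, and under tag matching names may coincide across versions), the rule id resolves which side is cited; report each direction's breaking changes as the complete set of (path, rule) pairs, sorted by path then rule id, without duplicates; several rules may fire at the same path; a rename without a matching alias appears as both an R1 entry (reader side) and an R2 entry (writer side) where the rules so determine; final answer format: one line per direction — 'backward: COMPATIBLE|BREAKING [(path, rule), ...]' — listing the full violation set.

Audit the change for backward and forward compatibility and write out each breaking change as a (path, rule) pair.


backward: BREAKING [(weight, R1)]; forward: BREAKING [(latitude, R1)]

the writer's type comes first in each Profile pair
backward for Profile (reader v2, writer v1):
  list<int32> -> list<int32>, writer required: extras aligns to extras
  float32 -> float32, writer optional: factor aligns to factor
  weight: no writer match
  writer archived: unknown to reader
  writer latitude: unknown to reader
  writer price: unknown to reader
  violation R1 at weight
  backward on Profile therefore BREAKING (1)
forward for Profile (reader v1, writer v2):
  list<int32> -> list<int32>, writer required: extras aligns to extras
  archived: no writer match
  float32 -> float32, writer optional: factor aligns to factor
  latitude: no writer match
  price: no writer match
  writer weight: unknown to reader
  violation R1 at latitude
  forward on Profile therefore BREAKING (1)


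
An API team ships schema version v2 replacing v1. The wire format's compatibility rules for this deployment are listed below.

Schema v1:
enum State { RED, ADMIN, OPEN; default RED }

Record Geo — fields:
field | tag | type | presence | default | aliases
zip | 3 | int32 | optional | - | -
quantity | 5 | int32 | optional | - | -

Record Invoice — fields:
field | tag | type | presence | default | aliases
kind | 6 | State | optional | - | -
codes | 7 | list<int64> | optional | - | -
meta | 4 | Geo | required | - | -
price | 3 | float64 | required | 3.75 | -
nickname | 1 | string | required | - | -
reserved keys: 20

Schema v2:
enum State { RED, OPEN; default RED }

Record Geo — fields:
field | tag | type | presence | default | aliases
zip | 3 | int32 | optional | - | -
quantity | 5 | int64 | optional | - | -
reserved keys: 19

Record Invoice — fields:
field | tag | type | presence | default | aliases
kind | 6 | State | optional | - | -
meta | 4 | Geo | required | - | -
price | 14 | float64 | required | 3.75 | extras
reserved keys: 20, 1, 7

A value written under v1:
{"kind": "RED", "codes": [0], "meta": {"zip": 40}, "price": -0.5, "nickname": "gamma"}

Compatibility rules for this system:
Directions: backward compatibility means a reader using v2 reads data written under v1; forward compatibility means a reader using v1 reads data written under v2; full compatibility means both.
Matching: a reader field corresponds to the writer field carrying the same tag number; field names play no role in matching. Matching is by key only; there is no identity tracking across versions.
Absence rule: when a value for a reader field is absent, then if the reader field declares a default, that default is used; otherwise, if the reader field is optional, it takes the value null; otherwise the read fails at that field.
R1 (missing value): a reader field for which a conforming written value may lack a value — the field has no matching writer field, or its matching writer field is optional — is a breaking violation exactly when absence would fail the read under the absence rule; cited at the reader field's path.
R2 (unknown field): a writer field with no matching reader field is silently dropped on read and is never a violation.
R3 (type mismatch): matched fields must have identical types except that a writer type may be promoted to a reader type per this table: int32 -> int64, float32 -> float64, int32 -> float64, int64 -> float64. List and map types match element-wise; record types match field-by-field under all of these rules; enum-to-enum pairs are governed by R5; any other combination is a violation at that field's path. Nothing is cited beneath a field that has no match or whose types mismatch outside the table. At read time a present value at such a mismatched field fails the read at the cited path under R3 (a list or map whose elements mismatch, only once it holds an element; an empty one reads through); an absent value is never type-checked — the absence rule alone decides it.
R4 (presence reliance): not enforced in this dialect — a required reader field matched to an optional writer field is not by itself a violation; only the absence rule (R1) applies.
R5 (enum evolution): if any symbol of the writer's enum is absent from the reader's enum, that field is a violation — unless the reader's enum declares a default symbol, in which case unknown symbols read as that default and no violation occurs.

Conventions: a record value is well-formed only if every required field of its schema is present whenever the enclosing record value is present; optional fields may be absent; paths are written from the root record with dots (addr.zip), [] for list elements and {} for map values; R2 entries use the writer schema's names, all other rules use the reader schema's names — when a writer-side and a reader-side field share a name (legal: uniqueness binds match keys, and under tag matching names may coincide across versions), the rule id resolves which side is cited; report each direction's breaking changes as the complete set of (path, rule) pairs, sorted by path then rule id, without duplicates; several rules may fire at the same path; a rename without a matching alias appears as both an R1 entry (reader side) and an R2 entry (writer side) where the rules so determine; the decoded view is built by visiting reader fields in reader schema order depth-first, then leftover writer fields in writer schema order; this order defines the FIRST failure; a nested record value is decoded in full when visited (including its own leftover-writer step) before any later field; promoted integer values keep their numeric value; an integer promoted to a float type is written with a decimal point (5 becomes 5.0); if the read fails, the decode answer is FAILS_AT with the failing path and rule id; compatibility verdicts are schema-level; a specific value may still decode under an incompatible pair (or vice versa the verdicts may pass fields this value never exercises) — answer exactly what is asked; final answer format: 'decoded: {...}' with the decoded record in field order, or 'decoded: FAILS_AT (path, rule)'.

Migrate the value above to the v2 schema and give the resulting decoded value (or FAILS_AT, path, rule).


arrows below run writer -> reader for Invoice
decode walk for Invoice under reader schema v2:
  kind := "RED"
  meta.zip := 40
  meta.quantity := null (missing; optional => null)
  price := 3.75 (missing; default applied)
  writer codes: no reader field; dropped
  writer price: no reader field; dropped
  writer nickname: no reader field; dropped
  => decoded: {"kind": "RED", "meta": {"zip": 40, "quantity": null}, "price": 3.75}
the other Invoice changes do not affect what is asked:
  enum State (field kind in record Invoice): symbol ADMIN removed -> fires no rule on Invoice under this dialect and leaves the result unchanged
  field quantity in record Geo: type int32 changed to int64 -> schema-level compatibility only; this Invoice value's decode is unchanged

decoded: {"kind": "RED", "meta": {"zip": 40, "quantity": null}, "price": 3.75}


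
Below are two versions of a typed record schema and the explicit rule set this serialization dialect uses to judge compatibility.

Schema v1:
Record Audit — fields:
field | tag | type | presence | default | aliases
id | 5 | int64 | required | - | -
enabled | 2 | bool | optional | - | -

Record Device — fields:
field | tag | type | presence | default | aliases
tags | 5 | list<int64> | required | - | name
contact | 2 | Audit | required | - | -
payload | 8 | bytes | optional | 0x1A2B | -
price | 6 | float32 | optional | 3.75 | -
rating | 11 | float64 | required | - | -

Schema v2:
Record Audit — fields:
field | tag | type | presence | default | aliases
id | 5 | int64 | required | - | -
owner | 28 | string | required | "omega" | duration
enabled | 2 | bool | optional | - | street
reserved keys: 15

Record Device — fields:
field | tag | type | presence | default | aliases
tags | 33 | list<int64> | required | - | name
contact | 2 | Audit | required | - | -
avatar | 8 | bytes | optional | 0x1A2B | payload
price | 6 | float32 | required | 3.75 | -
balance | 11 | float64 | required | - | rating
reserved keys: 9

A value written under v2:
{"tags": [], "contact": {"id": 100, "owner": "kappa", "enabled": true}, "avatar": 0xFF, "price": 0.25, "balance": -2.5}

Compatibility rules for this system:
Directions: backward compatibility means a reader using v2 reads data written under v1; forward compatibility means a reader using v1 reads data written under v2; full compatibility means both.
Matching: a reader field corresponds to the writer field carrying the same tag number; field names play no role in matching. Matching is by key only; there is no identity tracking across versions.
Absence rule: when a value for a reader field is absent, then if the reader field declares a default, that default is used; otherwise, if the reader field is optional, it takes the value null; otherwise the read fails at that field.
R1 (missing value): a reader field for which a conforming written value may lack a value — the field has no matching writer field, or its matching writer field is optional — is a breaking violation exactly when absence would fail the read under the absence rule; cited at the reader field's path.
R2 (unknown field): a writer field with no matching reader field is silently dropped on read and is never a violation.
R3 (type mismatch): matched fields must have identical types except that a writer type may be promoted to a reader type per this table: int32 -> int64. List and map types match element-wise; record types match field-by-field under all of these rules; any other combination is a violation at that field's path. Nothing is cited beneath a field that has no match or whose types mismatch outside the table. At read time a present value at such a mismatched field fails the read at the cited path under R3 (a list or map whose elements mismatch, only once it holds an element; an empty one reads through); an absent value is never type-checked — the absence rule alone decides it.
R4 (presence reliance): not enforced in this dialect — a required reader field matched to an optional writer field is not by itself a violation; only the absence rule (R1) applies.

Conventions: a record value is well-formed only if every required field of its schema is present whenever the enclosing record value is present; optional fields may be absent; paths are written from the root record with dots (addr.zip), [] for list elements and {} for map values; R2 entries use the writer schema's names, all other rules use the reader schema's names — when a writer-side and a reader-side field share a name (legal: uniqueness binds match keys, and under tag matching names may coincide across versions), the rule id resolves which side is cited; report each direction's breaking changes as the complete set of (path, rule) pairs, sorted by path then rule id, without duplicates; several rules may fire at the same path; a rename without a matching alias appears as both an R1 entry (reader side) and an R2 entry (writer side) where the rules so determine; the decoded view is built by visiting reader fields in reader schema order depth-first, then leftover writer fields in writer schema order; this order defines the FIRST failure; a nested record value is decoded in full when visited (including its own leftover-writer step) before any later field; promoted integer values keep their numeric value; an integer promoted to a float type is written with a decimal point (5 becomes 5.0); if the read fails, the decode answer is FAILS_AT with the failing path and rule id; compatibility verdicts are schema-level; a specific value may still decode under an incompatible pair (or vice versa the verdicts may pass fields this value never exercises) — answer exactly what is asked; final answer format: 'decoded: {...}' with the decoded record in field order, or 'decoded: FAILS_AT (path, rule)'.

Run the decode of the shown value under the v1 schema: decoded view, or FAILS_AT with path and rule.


decoded: FAILS_AT (tags, R1)

each type pair in Device: writer, then reader
migrating the Device value to v1:
  read fails at tags under R1 (no fill)
  => FAILS_AT (tags, R1)
diffs on Device not affecting the asked answer:
  renamed field rating to balance in record Device (alias rating declared on the renamed field) -> no rule fires on it and the decoded Device view is identical with or without it
  added field owner to record Audit: required string, tag 28, default "omega" (in v2 it sits immediately before enabled) -> no rule fires on it and the decoded Device view is identical with or without it
  renamed field payload to avatar in record Device (alias payload declared on the renamed field) -> no rule fires on it and the decoded Device view is identical with or without it
  field price in record Device: optional changed to required -> no rule fires on it and the decoded Device view is identical with or without it


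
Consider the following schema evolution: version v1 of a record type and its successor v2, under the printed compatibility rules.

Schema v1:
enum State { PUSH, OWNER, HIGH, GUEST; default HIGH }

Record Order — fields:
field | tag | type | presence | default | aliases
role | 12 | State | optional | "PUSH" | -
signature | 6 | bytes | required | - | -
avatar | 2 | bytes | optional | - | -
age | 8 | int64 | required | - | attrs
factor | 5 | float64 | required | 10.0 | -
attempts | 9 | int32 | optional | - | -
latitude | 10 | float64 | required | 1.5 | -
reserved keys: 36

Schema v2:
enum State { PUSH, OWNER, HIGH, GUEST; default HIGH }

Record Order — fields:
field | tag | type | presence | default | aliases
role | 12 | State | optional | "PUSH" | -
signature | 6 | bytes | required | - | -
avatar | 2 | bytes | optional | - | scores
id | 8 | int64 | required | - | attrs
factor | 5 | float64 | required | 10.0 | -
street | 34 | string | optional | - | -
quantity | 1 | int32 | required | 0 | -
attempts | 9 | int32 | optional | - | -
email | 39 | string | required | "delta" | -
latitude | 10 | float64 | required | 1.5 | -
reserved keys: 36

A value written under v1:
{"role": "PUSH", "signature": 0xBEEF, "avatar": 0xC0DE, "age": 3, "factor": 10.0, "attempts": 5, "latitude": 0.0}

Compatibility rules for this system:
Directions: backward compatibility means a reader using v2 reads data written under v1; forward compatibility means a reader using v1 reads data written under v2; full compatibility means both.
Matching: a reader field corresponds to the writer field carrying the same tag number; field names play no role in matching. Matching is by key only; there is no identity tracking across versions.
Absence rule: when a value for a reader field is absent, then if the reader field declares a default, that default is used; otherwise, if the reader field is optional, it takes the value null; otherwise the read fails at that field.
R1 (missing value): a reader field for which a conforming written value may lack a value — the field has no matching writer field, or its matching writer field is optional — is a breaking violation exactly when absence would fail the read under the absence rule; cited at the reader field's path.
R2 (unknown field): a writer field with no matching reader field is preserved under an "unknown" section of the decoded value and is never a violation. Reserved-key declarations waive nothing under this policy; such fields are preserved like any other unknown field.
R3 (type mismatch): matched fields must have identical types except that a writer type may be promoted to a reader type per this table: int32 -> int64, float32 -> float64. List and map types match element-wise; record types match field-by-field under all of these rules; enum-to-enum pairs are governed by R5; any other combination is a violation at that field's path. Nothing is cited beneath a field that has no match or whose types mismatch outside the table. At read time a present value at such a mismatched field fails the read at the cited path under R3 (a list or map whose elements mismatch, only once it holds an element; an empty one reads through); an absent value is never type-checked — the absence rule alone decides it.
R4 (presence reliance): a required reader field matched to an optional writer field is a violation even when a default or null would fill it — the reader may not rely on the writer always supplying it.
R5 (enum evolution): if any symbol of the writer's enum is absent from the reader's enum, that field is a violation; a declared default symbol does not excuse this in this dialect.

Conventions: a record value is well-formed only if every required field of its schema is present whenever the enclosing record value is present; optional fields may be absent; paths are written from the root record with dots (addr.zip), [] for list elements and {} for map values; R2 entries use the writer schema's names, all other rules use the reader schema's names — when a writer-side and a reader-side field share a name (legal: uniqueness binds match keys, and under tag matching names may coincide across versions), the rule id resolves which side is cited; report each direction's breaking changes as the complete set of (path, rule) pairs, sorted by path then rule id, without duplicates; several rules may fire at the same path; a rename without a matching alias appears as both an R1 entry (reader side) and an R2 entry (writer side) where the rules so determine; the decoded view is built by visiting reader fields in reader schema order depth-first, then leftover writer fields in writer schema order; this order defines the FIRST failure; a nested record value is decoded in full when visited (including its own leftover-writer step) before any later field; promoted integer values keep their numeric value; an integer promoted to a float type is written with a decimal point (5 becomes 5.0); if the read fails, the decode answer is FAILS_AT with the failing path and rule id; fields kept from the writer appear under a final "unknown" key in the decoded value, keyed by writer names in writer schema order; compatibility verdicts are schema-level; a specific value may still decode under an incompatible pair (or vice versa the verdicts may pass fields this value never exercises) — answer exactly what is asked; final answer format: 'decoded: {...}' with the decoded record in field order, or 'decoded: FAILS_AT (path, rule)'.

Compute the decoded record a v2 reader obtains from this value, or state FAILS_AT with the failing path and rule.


decoded: {"role": "PUSH", "signature": 0xBEEF, "avatar": 0xC0DE, "id": 3, "factor": 10.0, "street": null, "quantity": 0, "attempts": 5, "email": "delta", "latitude": 0.0}

the writer's type comes first in each Order pair
decode walk for Order under reader schema v2:
  role := "PUSH"
  signature := 0xBEEF
  avatar := 0xC0DE
  id := 3 (from writer age)
  factor := 10.0
  street := null (not supplied -> null)
  quantity := 0 (no value, default fills)
  attempts := 5
  email := "delta" (no value, default fills)
  latitude := 0.0
  => decoded: {"role": "PUSH", "signature": 0xBEEF, "avatar": 0xC0DE, "id": 3, "factor": 10.0, "street": null, "quantity": 0, "attempts": 5, "email": "delta", "latitude": 0.0}


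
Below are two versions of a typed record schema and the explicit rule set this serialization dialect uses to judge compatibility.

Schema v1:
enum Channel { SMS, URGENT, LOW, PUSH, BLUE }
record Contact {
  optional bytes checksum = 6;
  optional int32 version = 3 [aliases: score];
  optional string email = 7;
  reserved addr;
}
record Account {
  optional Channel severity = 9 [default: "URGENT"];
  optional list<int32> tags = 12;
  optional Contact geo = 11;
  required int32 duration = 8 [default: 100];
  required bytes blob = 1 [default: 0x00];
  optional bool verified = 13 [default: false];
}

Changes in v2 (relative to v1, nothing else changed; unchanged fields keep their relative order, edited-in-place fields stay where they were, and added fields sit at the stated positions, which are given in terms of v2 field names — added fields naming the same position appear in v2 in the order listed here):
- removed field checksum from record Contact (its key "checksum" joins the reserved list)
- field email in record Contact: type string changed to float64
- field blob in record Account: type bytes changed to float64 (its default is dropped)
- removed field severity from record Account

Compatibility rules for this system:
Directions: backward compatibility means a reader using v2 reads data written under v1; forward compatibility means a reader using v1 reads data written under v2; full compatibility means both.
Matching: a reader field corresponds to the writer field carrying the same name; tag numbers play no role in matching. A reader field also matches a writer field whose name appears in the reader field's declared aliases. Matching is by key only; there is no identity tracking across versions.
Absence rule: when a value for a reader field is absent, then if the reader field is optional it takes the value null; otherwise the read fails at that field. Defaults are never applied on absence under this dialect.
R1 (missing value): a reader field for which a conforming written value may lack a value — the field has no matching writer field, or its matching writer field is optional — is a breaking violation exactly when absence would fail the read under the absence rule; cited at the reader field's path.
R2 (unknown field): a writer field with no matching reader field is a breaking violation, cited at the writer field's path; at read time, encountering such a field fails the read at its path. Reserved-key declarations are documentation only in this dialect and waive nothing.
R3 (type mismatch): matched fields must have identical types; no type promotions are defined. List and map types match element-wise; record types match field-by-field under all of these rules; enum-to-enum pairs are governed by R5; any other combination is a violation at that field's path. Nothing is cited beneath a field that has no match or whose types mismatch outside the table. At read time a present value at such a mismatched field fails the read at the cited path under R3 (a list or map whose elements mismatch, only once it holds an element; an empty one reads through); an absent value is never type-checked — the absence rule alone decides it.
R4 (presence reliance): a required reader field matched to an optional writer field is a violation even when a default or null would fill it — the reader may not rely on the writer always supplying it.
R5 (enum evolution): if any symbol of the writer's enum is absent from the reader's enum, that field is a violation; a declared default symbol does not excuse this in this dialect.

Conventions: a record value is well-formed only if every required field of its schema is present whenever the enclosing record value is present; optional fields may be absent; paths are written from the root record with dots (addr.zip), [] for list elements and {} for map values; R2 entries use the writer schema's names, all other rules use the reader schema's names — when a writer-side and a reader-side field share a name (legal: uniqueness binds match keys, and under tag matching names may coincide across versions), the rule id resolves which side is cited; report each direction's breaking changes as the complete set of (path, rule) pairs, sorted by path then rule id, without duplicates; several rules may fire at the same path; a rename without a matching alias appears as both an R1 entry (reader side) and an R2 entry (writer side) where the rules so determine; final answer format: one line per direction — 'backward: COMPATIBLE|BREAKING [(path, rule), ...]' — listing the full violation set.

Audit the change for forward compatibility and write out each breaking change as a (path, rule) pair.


arrows below run writer -> reader for Account
forward for Account (reader v1, writer v2):
  severity: no writer-side match
  tags: paired with writer tags (list<int32> -> list<int32>; writer optional)
  geo: paired with writer geo (Contact -> Contact; writer optional)
  duration: paired with writer duration (int32 -> int32; writer required)
  blob: paired with writer blob (float64 -> bytes; writer required)
  verified: paired with writer verified (bool -> bool; writer optional)
  geo.checksum: no writer-side match
  geo.version: paired with writer geo.version (int32 -> int32; writer optional)
  geo.email: paired with writer geo.email (float64 -> string; writer optional)
  breaking: (blob, R3)
  breaking: (geo.email, R3)
  forward on Account therefore BREAKING (2)
diffs on Account not affecting the asked answer:
  removed field checksum from record Contact (its key "checksum" joins the reserved list) -> affects backward compatibility only, which is not asked
  removed field severity from record Account -> affects backward compatibility only, which is not asked

forward: BREAKING [(blob, R3), (geo.email, R3)]


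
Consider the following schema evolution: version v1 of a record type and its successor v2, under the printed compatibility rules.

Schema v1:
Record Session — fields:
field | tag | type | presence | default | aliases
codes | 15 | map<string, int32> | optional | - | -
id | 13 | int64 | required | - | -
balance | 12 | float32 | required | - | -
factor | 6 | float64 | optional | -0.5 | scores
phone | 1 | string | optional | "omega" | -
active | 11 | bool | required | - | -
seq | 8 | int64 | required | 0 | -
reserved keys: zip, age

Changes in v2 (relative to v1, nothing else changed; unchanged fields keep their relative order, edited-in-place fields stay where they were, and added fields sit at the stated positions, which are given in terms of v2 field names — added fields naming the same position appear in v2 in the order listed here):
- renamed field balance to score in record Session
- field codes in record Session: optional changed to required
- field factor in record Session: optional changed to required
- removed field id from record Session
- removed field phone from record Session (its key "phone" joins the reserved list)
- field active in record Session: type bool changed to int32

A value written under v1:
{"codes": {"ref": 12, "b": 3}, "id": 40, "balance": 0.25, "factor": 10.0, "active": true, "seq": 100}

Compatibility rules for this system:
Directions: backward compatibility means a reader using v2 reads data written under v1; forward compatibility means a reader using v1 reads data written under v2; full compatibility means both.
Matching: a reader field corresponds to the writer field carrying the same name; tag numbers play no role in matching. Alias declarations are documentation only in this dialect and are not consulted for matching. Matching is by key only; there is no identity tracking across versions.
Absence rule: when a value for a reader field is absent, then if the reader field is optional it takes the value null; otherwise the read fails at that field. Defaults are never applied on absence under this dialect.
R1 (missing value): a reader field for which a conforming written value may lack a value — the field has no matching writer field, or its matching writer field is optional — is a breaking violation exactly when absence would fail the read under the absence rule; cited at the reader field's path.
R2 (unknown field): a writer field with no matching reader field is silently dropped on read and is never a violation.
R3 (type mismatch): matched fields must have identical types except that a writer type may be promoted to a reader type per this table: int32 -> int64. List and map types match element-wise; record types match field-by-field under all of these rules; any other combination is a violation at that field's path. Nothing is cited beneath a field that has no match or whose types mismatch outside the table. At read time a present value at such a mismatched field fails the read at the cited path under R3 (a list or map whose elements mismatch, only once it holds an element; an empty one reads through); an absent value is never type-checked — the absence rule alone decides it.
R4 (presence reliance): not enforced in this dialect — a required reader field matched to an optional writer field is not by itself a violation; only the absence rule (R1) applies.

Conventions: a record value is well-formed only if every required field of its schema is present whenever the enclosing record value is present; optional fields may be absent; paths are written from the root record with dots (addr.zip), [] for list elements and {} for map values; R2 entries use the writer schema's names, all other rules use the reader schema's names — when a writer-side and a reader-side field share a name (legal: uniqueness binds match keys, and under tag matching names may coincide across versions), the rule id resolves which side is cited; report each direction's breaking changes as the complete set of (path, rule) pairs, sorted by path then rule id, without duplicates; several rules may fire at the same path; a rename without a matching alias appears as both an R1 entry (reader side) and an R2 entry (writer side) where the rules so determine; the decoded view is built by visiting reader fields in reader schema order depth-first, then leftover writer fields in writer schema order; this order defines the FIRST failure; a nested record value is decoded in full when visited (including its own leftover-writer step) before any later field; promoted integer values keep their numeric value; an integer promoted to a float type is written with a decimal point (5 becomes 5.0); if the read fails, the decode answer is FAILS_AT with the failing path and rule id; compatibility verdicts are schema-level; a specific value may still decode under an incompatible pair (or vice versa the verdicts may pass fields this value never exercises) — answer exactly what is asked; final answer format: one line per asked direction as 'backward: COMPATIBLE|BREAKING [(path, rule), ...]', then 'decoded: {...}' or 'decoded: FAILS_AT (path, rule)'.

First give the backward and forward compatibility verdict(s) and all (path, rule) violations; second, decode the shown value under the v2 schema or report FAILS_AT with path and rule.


arrows below run writer -> reader for Session
backward analysis of Session with v2 as reader and v1 as writer:
  map<string, int32> -> map<string, int32>, writer optional: codes aligns to codes
  score has no writer counterpart
  float64 -> float64, writer optional: factor aligns to factor
  bool -> int32, writer required: active aligns to active
  int64 -> int64, writer required: seq aligns to seq
  leftover writer field: id
  leftover writer field: balance
  leftover writer field: phone
  rule R3 violated at active
  rule R1 violated at codes
  rule R1 violated at factor
  rule R1 violated at score
  backward on Session therefore BREAKING (4)
forward analysis of Session with v1 as reader and v2 as writer:
  map<string, int32> -> map<string, int32>, writer required: codes aligns to codes
  id has no writer counterpart
  balance has no writer counterpart
  float64 -> float64, writer required: factor aligns to factor
  phone has no writer counterpart
  int32 -> bool, writer required: active aligns to active
  int64 -> int64, writer required: seq aligns to seq
  leftover writer field: score
  rule R3 violated at active
  rule R1 violated at balance
  rule R1 violated at id
  forward on Session therefore BREAKING (3)
migrating the Session value to v2:
  codes := {"ref": 12, "b": 3}
  read fails at score under R1 (no fill)
  => FAILS_AT (score, R1)

backward: BREAKING [(active, R3), (codes, R1), (factor, R1), (score, R1)]; forward: BREAKING [(active, R3), (balance, R1), (id, R1)]; decoded: FAILS_AT (score, R1)
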